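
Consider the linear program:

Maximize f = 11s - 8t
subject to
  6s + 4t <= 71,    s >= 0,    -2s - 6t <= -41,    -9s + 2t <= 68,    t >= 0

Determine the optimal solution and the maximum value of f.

s = 131/14, t = 26/7, maximum f = 1025/14

Corner points and f = 11s - 8t:
  (0, 71/4) → f = -142
  (131/14, 26/7) → f = 1025/14
  (0, 41/6) → f = -164/3

The optimum lies where 6s + 4t = 71 and -2s - 6t = -41.
Solving simultaneously gives s = 131/14, t = 26/7.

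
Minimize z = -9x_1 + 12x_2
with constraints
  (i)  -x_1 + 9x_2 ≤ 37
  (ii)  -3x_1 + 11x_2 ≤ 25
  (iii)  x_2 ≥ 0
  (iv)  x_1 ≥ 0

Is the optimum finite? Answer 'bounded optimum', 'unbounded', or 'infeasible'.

unbounded

From the feasible point (91/8, 43/8), moving in the direction (1, 0) keeps every constraint satisfied while z decreases without bound.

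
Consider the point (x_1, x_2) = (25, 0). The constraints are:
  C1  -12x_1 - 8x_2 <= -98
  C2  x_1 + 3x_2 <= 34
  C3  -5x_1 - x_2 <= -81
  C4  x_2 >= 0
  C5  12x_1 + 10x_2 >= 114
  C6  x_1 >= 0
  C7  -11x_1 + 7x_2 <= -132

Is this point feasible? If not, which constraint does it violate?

C1: -300 ≤ -98 ✓
C2: 25 ≤ 34 ✓
C3: -125 ≤ -81 ✓
C4: 0 ≥ 0 ✓
C5: 300 ≥ 114 ✓
C6: 25 ≥ 0 ✓
C7: -275 ≤ -132 ✓

feasible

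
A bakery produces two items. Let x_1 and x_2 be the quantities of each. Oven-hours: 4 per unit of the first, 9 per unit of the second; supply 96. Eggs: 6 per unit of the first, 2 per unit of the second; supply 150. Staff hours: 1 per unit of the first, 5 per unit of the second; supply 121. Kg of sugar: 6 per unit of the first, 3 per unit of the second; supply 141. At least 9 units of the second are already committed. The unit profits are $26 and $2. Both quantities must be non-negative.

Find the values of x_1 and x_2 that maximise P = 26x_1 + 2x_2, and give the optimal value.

Feasible corners and P = 26x_1 + 2x_2:
  (0, 32/3) → P = 64/3
  (0, 9) → P = 18
  (15/4, 9) → P = 231/2

The optimum lies where 4x_1 + 9x_2 = 96 and x_2 = 9.
Solving simultaneously gives x_1 = 15/4, x_2 = 9.

x_1 = 15/4, x_2 = 9, maximum P = 231/2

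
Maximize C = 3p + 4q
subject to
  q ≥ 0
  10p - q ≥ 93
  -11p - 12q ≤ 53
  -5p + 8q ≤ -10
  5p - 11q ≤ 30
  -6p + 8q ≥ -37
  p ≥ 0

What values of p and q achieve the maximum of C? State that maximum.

p = 27, q = 125/8, maximum C = 287/2

Corner points and C = 3p + 4q:
  (734/75, 73/15) → C = 3662/75
  (707/74, 94/37) → C = 2873/74
  (27, 125/8) → C = 287/2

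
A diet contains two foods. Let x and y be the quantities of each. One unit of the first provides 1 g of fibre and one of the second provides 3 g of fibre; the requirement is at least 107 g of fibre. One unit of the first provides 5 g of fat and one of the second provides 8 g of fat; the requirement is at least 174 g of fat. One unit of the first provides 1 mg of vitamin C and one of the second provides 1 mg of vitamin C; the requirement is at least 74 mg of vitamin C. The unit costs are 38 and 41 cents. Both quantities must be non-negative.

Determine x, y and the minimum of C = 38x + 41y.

Vertices and C = 38x + 41y:
  (0, 74) → C = 3034
  (107, 0) → C = 4066
  (115/2, 33/2) → C = 5723/2
The feasible region is unbounded (it extends along (0, 1), (1, 0)), but C strictly increases along every unbounded feasible direction, so there is no improving ray and the minimum is attained at a vertex.

The optimum lies where x + 3y = 107 and x + y = 74.
Solving simultaneously gives x = 115/2, y = 33/2.

x = 115/2, y = 33/2, minimum C = 5723/2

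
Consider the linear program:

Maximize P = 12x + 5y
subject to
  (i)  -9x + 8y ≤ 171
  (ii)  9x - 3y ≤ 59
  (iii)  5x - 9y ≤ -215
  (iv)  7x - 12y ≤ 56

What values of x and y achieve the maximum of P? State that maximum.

x = 197/9, y = 46, maximum P = 1478/3

The optimum lies where -9x + 8y = 171 and 9x - 3y = 59.
Solving simultaneously gives x = 197/9, y = 46.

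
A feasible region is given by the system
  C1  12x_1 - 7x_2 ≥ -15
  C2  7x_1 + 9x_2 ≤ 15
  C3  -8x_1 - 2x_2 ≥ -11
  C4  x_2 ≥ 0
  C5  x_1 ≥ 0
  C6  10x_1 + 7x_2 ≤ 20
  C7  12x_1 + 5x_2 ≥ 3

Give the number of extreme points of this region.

5

Intersecting each pair of boundary lines and keeping only the points that satisfy every inequality leaves:
  (69/58, 43/58)
  (0, 5/3)
  (11/8, 0)
  (1/4, 0)
  (0, 3/5)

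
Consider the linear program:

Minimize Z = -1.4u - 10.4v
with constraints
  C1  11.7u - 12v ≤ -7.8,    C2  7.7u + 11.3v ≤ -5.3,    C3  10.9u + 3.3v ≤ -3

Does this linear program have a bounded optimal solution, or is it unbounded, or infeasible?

unbounded

From the feasible point (-5058/7487, -65/7487), moving in the direction (-11.3, 7.7) keeps every constraint satisfied while Z decreases without bound.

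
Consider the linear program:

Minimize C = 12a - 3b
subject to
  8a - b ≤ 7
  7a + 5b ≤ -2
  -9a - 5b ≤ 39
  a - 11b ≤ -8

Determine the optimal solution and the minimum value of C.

Vertices and C = 12a - 3b:
  (-37/2, 51/2) → C = -597/2
  (-31/41, 27/41) → C = -453/41
  (-469/104, 33/104) → C = -5727/104

The optimum lies where 7a + 5b = -2 and -9a - 5b = 39.
Solving simultaneously gives a = -37/2, b = 51/2.

a = -37/2, b = 51/2, minimum C = -597/2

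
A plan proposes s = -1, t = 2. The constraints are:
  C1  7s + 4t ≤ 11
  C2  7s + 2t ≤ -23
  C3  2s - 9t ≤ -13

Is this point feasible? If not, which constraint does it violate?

Constraint C2: 7s + 2t = -3, which is not ≤ -23. All other constraints are satisfied.

not feasible — violates C2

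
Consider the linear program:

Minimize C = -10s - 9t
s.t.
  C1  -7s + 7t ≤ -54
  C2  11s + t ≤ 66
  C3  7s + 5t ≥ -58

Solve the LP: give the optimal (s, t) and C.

Feasible corners and C = -10s - 9t:
  (43/7, -11/7) → C = -331/7
  (-34/21, -28/3) → C = 2104/21
  (97/12, -275/12) → C = 1505/12

s = 43/7, t = -11/7, minimum C = -331/7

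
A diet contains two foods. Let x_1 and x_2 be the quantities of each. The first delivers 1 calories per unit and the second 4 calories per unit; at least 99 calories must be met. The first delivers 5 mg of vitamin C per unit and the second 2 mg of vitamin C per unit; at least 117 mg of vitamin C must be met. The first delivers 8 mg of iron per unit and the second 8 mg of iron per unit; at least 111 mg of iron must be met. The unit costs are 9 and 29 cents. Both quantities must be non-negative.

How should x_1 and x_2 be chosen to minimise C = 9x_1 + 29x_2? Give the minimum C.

Extreme points and C = 9x_1 + 29x_2:
  (0, 117/2) → C = 3393/2
  (99, 0) → C = 891
  (15, 21) → C = 744
The feasible region is unbounded (it extends along (0, 1), (1, 0)), but C strictly increases along every unbounded feasible direction, so there is no improving ray and the minimum is attained at a vertex.

The binding constraints are x_1 + 4x_2 = 99 and 5x_1 + 2x_2 = 117.
Solving simultaneously gives x_1 = 15, x_2 = 21.

x_1 = 15, x_2 = 21, minimum C = 744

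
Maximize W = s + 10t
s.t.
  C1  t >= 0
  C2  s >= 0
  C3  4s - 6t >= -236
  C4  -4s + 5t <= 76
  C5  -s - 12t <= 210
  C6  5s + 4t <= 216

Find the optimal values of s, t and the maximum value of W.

s = 776/41, t = 1244/41, maximum W = 13216/41

The binding constraints are -4s + 5t = 76 and 5s + 4t = 216.
Solving simultaneously gives s = 776/41, t = 1244/41.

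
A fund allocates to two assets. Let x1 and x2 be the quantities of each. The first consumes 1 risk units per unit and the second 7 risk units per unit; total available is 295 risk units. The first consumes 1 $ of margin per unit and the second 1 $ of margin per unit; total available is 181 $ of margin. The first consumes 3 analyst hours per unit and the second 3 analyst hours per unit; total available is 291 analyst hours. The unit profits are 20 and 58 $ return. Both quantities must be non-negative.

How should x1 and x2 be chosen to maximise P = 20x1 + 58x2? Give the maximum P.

x1 = 64, x2 = 33, maximum P = 3194

Vertices and P = 20x1 + 58x2:
  (0, 0) → P = 0
  (0, 295/7) → P = 17110/7
  (97, 0) → P = 1940
  (64, 33) → P = 3194

At the optimal vertex, x1 + 7x2 = 295 and 3x1 + 3x2 = 291.
Solving simultaneously gives x1 = 64, x2 = 33.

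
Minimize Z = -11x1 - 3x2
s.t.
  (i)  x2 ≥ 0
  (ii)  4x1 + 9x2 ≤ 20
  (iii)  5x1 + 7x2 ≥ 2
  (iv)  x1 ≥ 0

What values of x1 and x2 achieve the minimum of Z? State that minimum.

Vertices and Z = -11x1 - 3x2:
  (5, 0) → Z = -55
  (2/5, 0) → Z = -22/5
  (0, 20/9) → Z = -20/3
  (0, 2/7) → Z = -6/7

The optimum lies where x2 = 0 and 4x1 + 9x2 = 20.
Solving simultaneously gives x1 = 5, x2 = 0.

x1 = 5, x2 = 0, minimum Z = -55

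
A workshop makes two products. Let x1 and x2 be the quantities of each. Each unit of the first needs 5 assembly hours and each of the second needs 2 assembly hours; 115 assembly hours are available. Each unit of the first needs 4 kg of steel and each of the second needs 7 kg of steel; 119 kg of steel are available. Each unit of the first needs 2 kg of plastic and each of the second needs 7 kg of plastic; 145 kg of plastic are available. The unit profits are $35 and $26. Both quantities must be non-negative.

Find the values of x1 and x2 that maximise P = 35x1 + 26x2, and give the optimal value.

x1 = 21, x2 = 5, maximum P = 865

Vertices and P = 35x1 + 26x2:
  (0, 0) → P = 0
  (0, 17) → P = 442
  (23, 0) → P = 805
  (21, 5) → P = 865

The binding constraints are 5x1 + 2x2 = 115 and 4x1 + 7x2 = 119.
Solving simultaneously gives x1 = 21, x2 = 5.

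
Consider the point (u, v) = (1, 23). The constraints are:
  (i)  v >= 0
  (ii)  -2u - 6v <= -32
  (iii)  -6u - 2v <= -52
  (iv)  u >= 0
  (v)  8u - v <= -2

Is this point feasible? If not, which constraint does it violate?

feasible

(i): 23 ≥ 0 ✓
(ii): -140 ≤ -32 ✓
(iii): -52 ≤ -52 ✓
(iv): 1 ≥ 0 ✓
(v): -15 ≤ -2 ✓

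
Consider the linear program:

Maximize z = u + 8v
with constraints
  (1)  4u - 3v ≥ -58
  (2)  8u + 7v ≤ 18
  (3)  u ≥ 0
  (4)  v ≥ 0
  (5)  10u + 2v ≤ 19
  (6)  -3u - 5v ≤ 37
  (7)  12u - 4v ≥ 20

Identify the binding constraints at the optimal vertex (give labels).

(5) and (7)

Extreme points and z = u + 8v:
  (19/10, 0) → z = 19/10
  (5/3, 0) → z = 5/3
  (29/16, 7/16) → z = 85/16

The maximum is at (29/16, 7/16). Substituting into each constraint, equality holds for (5) and (7); the remaining constraints have slack.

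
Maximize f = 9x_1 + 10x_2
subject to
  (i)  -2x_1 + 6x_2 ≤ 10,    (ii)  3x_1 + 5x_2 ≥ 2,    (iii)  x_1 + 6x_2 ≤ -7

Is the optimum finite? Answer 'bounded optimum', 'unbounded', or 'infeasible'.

unbounded

From the feasible point (47/13, -23/13), moving in the direction (6, -1) keeps every constraint satisfied while f increases without bound.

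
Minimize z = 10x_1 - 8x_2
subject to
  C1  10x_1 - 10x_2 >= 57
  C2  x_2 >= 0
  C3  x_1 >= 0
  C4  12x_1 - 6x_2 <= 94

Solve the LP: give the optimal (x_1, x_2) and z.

x_1 = 57/10, x_2 = 0, minimum z = 57

Feasible corners and z = 10x_1 - 8x_2:
  (57/10, 0) → z = 57
  (299/30, 64/15) → z = 983/15
  (47/6, 0) → z = 235/3

At the optimal vertex, 10x_1 - 10x_2 = 57 and x_2 = 0.
Solving simultaneously gives x_1 = 57/10, x_2 = 0.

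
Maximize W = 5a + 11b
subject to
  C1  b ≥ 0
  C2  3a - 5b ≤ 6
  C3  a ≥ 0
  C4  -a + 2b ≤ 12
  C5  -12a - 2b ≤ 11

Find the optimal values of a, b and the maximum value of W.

Corner points and W = 5a + 11b:
  (2, 0) → W = 10
  (0, 0) → W = 0
  (72, 42) → W = 822
  (0, 6) → W = 66

The binding constraints are 3a - 5b = 6 and -a + 2b = 12.
Solving simultaneously gives a = 72, b = 42.

a = 72, b = 42, maximum W = 822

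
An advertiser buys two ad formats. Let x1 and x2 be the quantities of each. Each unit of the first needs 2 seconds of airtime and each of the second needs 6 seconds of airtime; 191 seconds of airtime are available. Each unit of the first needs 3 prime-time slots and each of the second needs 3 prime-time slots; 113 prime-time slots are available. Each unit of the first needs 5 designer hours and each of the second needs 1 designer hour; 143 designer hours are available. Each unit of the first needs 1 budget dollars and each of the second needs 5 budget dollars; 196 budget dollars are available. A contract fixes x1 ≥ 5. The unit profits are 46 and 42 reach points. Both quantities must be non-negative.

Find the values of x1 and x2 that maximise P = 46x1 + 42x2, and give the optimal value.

Vertices and P = 46x1 + 42x2:
  (143/5, 0) → P = 6578/5
  (5, 0) → P = 230
  (35/4, 347/12) → P = 1617
  (5, 181/6) → P = 1497
  (79/3, 34/3) → P = 5062/3

The optimum lies where 3x1 + 3x2 = 113 and 5x1 + x2 = 143.
Solving simultaneously gives x1 = 79/3, x2 = 34/3.

x1 = 79/3, x2 = 34/3, maximum P = 5062/3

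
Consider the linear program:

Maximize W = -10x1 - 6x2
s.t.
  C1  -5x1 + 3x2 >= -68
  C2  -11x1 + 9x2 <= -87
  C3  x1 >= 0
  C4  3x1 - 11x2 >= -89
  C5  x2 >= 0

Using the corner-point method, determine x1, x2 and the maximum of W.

Extreme points and W = -10x1 - 6x2:
  (1015/46, 649/46) → W = -7022/23
  (68/5, 0) → W = -136
  (879/47, 620/47) → W = -12510/47
  (87/11, 0) → W = -870/11

The binding constraints are -11x1 + 9x2 = -87 and x2 = 0.
Solving simultaneously gives x1 = 87/11, x2 = 0.

x1 = 87/11, x2 = 0, maximum W = -870/11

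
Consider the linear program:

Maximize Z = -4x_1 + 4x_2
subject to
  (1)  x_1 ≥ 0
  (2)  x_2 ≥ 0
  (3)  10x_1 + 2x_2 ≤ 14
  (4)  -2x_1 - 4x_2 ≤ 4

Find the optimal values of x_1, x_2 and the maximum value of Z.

Vertices and Z = -4x_1 + 4x_2:
  (0, 0) → Z = 0
  (0, 7) → Z = 28
  (7/5, 0) → Z = -28/5

x_1 = 0, x_2 = 7, maximum Z = 28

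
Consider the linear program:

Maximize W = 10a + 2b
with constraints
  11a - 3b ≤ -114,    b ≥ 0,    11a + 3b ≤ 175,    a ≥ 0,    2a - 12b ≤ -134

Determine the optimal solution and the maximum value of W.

a = 61/22, b = 289/6, maximum W = 4094/33

Feasible corners and W = 10a + 2b:
  (61/22, 289/6) → W = 4094/33
  (0, 38) → W = 76
  (0, 175/3) → W = 350/3

The optimum lies where 11a - 3b = -114 and 11a + 3b = 175.
Solving simultaneously gives a = 61/22, b = 289/6.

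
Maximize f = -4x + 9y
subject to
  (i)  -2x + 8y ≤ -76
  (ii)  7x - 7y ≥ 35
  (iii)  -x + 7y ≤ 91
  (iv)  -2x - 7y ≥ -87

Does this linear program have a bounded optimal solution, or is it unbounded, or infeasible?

bounded optimum

Vertices and f = -4x + 9y:
  (-6, -11) → f = -75
  (614/15, 11/15) → f = -2357/15
The feasible region has finitely many vertices and no improving ray; the maximum is -75 at (-6, -11).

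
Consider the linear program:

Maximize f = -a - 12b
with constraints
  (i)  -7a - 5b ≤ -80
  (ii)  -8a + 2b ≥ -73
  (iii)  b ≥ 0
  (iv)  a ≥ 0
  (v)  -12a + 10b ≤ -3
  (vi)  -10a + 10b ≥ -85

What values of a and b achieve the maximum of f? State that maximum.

a = 175/18, b = 43/18, maximum f = -691/18

Corner points and f = -a - 12b:
  (175/18, 43/18) → f = -691/18
  (163/26, 939/130) → f = -12083/130
  (181/14, 213/14) → f = -391/2

The binding constraints are -7a - 5b = -80 and -8a + 2b = -73.
Solving simultaneously gives a = 175/18, b = 43/18.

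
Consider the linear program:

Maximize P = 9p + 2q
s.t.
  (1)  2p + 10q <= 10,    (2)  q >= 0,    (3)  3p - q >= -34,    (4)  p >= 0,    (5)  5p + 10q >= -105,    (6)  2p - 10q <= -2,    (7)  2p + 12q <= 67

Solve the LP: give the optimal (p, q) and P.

Extreme points and P = 9p + 2q:
  (0, 1) → P = 2
  (2, 3/5) → P = 96/5
  (0, 1/5) → P = 2/5

p = 2, q = 3/5, maximum P = 96/5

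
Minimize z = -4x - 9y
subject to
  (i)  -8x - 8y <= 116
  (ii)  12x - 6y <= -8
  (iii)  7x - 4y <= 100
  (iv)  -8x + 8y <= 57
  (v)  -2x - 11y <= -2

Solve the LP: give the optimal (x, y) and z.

Vertices and z = -4x - 9y:
  (139/24, 155/12) → z = -1673/12
  (-19/36, 5/18) → z = -7/18
  (-47/8, 5/4) → z = 49/4

At the optimal vertex, 12x - 6y = -8 and -8x + 8y = 57.
Solving simultaneously gives x = 139/24, y = 155/12.

x = 139/24, y = 155/12, minimum z = -1673/12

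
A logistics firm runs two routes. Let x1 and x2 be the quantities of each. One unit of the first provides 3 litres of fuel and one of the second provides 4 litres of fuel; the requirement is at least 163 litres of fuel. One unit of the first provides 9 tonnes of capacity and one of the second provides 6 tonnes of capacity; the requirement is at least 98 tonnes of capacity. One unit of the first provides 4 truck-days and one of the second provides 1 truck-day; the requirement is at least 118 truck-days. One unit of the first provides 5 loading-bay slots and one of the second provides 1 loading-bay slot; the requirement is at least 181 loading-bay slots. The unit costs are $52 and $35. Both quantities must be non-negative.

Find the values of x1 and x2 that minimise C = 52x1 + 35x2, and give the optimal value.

Vertices and C = 52x1 + 35x2:
  (0, 181) → C = 6335
  (163/3, 0) → C = 8476/3
  (33, 16) → C = 2276
The feasible region is unbounded (it extends along (0, 1), (1, 0)), but C strictly increases along every unbounded feasible direction, so there is no improving ray and the minimum is attained at a vertex.

The optimum lies where 3x1 + 4x2 = 163 and 5x1 + x2 = 181.
Solving simultaneously gives x1 = 33, x2 = 16.

x1 = 33, x2 = 16, minimum C = 2276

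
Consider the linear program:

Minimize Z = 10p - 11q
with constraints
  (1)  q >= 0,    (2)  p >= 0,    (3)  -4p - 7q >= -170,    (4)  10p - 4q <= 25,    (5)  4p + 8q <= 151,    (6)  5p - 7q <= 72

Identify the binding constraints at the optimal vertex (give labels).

Corner points and Z = 10p - 11q:
  (0, 0) → Z = 0
  (5/2, 0) → Z = 25
  (0, 151/8) → Z = -1661/8
  (67/8, 235/16) → Z = -1245/16

The minimum is at (0, 151/8). Substituting into each constraint, equality holds for (2) and (5); the remaining constraints have slack.

(2) and (5)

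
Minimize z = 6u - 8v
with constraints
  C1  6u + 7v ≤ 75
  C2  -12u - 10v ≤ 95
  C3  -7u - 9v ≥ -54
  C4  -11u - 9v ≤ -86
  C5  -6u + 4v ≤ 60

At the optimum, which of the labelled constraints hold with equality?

Corner points and z = 6u - 8v:
  (297/5, -201/5) → z = 678
  (1715/2, -2077/2) → z = 13453
  (8, -2/9) → z = 448/9
The feasible region is unbounded (it extends along (7, -6), (5, -6)), but z strictly increases along every unbounded feasible direction, so there is no improving ray and the minimum is attained at a vertex.

The minimum is at (8, -2/9). Substituting into each constraint, equality holds for C3 and C4; the remaining constraints have slack.

C3 and C4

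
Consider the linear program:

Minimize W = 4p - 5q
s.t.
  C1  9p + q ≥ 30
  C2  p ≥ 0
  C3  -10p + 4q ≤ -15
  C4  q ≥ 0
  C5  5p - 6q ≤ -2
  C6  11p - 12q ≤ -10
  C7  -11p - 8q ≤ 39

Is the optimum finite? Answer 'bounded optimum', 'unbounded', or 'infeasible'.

From the feasible point (135/46, 165/46), moving in the direction (4, 10) keeps every constraint satisfied while W decreases without bound.

unbounded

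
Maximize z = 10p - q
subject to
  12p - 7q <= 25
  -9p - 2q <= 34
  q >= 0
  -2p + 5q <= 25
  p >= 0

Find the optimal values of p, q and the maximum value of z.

p = 150/23, q = 175/23, maximum z = 1325/23

The binding constraints are 12p - 7q = 25 and -2p + 5q = 25.
Solving simultaneously gives p = 150/23, q = 175/23.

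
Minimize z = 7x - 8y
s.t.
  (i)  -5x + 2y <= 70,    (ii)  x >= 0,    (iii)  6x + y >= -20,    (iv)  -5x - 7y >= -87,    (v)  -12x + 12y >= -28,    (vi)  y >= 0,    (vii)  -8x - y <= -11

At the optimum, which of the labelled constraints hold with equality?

Extreme points and z = 7x - 8y:
  (0, 87/7) → z = -696/7
  (0, 11) → z = -88
  (155/18, 113/18) → z = 181/18
  (7/3, 0) → z = 49/3
  (11/8, 0) → z = 77/8

The minimum is at (0, 87/7). Substituting into each constraint, equality holds for (ii) and (iv); the remaining constraints have slack.

(ii) and (iv)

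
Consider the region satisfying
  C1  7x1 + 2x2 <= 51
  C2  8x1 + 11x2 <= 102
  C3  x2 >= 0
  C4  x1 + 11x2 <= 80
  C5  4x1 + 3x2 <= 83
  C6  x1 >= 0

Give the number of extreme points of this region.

5

Intersecting each pair of boundary lines and keeping only the points that satisfy every inequality leaves:
  (357/61, 306/61)
  (51/7, 0)
  (22/7, 538/77)
  (0, 0)
  (0, 80/11)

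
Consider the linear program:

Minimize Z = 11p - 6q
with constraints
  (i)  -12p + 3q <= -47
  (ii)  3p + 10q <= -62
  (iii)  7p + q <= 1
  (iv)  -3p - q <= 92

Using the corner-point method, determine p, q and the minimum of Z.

Vertices and Z = 11p - 6q:
  (50/33, -317/33) → Z = 2452/33
  (-229/21, -415/7) → Z = 4951/21
  (93/4, -647/4) → Z = 4905/4

At the optimal vertex, -12p + 3q = -47 and 7p + q = 1.
Solving simultaneously gives p = 50/33, q = -317/33.

p = 50/33, q = -317/33, minimum Z = 2452/33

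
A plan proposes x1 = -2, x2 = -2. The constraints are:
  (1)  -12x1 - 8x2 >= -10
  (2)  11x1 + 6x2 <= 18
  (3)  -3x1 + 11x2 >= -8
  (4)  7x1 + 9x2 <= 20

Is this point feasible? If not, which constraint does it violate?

not feasible — violates (3)

Constraint (3): -3x1 + 11x2 = -16, which is not ≥ -8. All other constraints are satisfied.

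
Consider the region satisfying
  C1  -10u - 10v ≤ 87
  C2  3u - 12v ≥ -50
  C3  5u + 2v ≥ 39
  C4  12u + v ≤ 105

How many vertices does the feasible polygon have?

Of the 6 pairwise boundary intersections, those satisfying every inequality are:
  (184/33, 367/66)
  (1210/147, 305/49)
  (9, -3)

3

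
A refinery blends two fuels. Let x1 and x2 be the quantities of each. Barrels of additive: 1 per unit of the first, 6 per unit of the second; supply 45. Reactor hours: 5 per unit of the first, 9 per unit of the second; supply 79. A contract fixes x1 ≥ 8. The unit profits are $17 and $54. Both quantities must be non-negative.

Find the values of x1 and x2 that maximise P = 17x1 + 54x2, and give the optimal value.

x1 = 8, x2 = 13/3, maximum P = 370

Extreme points and P = 17x1 + 54x2:
  (79/5, 0) → P = 1343/5
  (8, 0) → P = 136
  (8, 13/3) → P = 370

At the optimal vertex, 5x1 + 9x2 = 79 and x1 = 8.
Solving simultaneously gives x1 = 8, x2 = 13/3.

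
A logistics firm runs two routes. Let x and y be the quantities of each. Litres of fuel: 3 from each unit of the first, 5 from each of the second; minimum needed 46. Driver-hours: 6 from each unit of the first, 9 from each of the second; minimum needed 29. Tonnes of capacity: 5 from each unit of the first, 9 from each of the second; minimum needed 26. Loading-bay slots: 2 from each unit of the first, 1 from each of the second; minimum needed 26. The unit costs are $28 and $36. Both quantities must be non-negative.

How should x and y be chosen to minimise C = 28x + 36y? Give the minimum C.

x = 12, y = 2, minimum C = 408

Extreme points and C = 28x + 36y:
  (0, 26) → C = 936
  (46/3, 0) → C = 1288/3
  (12, 2) → C = 408
The feasible region is unbounded (it extends along (0, 1), (1, 0)), but C strictly increases along every unbounded feasible direction, so there is no improving ray and the minimum is attained at a vertex.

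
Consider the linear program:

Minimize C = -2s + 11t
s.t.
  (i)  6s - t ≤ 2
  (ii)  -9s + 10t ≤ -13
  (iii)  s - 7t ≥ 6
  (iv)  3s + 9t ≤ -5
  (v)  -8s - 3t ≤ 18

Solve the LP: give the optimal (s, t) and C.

s = -6/13, t = -62/13, minimum C = -670/13

Extreme points and C = -2s + 11t:
  (7/51, -20/17) → C = -674/51
  (-6/13, -62/13) → C = -670/13
  (-141/107, -266/107) → C = -2644/107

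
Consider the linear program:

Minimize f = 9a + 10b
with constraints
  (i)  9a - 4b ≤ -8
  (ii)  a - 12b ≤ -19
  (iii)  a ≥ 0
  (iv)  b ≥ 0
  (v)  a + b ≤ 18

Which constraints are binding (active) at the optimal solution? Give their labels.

(i) and (iii)

Feasible corners and f = 9a + 10b:
  (0, 2) → f = 20
  (64/13, 170/13) → f = 2276/13
  (0, 18) → f = 180

The minimum is at (0, 2). Substituting into each constraint, equality holds for (i) and (iii); the remaining constraints have slack.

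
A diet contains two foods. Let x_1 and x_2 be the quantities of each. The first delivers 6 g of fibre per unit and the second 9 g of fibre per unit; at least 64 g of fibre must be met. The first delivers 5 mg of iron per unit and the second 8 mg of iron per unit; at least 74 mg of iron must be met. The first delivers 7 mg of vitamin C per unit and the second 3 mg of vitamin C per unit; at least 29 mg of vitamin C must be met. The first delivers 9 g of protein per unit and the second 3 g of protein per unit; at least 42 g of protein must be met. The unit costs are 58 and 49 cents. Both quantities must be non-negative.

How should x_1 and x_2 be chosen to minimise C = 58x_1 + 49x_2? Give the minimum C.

Corner points and C = 58x_1 + 49x_2:
  (0, 14) → C = 686
  (74/5, 0) → C = 4292/5
  (2, 8) → C = 508
The feasible region is unbounded (it extends along (0, 1), (1, 0)), but C strictly increases along every unbounded feasible direction, so there is no improving ray and the minimum is attained at a vertex.

The binding constraints are 5x_1 + 8x_2 = 74 and 9x_1 + 3x_2 = 42.
Solving simultaneously gives x_1 = 2, x_2 = 8.

x_1 = 2, x_2 = 8, minimum C = 508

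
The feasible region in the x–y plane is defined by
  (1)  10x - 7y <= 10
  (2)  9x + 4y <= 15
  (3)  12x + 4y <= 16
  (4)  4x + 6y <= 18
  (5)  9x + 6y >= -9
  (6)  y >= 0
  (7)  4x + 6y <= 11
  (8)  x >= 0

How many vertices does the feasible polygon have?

5

Pairwise boundary intersections that survive every other constraint:
  (38/31, 10/31)
  (1, 0)
  (13/14, 17/14)
  (0, 0)
  (0, 11/6)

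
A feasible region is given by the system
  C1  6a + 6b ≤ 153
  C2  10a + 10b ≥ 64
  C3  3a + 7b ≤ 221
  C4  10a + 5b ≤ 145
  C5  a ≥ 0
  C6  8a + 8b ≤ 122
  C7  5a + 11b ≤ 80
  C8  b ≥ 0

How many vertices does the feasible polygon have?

Pairwise boundary intersections that survive every other constraint:
  (0, 32/5)
  (32/5, 0)
  (239/17, 15/17)
  (29/2, 0)
  (0, 80/11)

5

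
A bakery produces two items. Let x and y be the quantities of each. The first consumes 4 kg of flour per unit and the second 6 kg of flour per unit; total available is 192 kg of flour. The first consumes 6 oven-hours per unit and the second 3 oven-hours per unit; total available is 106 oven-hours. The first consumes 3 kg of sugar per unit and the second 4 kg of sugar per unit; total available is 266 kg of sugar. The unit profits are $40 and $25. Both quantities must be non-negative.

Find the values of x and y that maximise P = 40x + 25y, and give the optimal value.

Feasible corners and P = 40x + 25y:
  (0, 0) → P = 0
  (0, 32) → P = 800
  (53/3, 0) → P = 2120/3
  (5/2, 91/3) → P = 2575/3

x = 5/2, y = 91/3, maximum P = 2575/3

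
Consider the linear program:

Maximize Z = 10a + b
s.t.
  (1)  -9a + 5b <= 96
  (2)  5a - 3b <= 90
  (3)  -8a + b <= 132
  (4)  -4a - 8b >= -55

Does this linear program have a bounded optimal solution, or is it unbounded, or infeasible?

Corner points and Z = 10a + b:
  (-564/31, -420/31) → Z = -6060/31
  (-493/92, 879/92) → Z = -4051/92
  (-486/19, -1380/19) → Z = -6240/19
  (885/52, -85/52) → Z = 8765/52
The feasible region has finitely many vertices and no improving ray; the maximum is 8765/52 at (885/52, -85/52).

bounded optimum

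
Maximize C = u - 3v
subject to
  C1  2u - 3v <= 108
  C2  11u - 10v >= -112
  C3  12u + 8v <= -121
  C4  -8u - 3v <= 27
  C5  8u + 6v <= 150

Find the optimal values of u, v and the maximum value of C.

u = 81/10, v = -153/5, maximum C = 999/10

Corner points and C = u - 3v:
  (501/52, -769/26) → C = 5115/52
  (81/10, -153/5) → C = 999/10
  (21/4, -23) → C = 297/4

At the optimal vertex, 2u - 3v = 108 and -8u - 3v = 27.
Solving simultaneously gives u = 81/10, v = -153/5.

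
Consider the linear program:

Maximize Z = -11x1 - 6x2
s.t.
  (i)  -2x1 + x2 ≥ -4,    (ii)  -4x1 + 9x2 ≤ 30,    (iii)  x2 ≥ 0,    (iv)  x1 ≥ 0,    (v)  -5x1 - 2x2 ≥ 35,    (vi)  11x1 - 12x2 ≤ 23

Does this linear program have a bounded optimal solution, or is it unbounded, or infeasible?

The boundaries -2x1 + x2 = -4 and -4x1 + 9x2 = 30 meet at (33/7, 38/7), but that point violates -5x1 - 2x2 ≥ 35. Every candidate vertex is excluded by some other constraint, so the feasible region is empty.

infeasible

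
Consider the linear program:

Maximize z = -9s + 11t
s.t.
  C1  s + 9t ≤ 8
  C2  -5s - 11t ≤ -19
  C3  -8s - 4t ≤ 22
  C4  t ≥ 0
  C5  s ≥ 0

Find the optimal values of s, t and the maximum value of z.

s = 83/34, t = 21/34, maximum z = -258/17

The binding constraints are s + 9t = 8 and -5s - 11t = -19.
Solving simultaneously gives s = 83/34, t = 21/34.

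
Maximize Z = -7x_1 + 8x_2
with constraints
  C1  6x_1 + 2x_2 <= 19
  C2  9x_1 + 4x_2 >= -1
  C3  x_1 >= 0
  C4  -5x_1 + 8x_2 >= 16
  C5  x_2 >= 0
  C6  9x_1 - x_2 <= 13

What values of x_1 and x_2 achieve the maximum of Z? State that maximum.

x_1 = 0, x_2 = 19/2, maximum Z = 76

Vertices and Z = -7x_1 + 8x_2:
  (0, 19/2) → Z = 76
  (15/8, 31/8) → Z = 143/8
  (0, 2) → Z = 16
  (120/67, 209/67) → Z = 832/67

At the optimal vertex, 6x_1 + 2x_2 = 19 and x_1 = 0.
Solving simultaneously gives x_1 = 0, x_2 = 19/2.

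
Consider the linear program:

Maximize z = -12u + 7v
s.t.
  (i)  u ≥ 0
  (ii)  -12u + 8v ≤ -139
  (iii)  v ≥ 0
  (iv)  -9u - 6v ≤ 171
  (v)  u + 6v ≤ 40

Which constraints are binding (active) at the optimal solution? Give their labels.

Feasible corners and z = -12u + 7v:
  (139/12, 0) → z = -139
  (577/40, 341/80) → z = -11461/80
  (40, 0) → z = -480

The maximum is at (139/12, 0). Substituting into each constraint, equality holds for (ii) and (iii); the remaining constraints have slack.

(ii) and (iii)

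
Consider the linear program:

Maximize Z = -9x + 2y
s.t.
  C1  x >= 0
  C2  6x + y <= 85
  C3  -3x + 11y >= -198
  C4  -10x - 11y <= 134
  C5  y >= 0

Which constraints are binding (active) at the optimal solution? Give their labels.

Corner points and Z = -9x + 2y:
  (0, 85) → Z = 170
  (0, 0) → Z = 0
  (85/6, 0) → Z = -255/2

The maximum is at (0, 85). Substituting into each constraint, equality holds for C1 and C2; the remaining constraints have slack.

C1 and C2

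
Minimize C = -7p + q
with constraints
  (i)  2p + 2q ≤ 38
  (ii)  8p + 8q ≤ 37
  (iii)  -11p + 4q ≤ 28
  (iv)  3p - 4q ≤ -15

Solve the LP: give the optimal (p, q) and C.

Extreme points and C = -7p + q:
  (-19/30, 631/120) → C = 1163/120
  (1/2, 33/8) → C = 5/8
  (-13/8, 81/32) → C = 445/32

p = 1/2, q = 33/8, minimum C = 5/8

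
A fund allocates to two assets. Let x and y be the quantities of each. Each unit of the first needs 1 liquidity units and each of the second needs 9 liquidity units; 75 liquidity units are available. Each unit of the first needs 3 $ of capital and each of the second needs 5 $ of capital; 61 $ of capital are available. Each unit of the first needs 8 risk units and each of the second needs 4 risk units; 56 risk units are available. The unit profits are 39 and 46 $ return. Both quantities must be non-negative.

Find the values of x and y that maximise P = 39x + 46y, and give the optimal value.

Vertices and P = 39x + 46y:
  (0, 0) → P = 0
  (0, 25/3) → P = 1150/3
  (7, 0) → P = 273
  (3, 8) → P = 485

The binding constraints are x + 9y = 75 and 8x + 4y = 56.
Solving simultaneously gives x = 3, y = 8.

x = 3, y = 8, maximum P = 485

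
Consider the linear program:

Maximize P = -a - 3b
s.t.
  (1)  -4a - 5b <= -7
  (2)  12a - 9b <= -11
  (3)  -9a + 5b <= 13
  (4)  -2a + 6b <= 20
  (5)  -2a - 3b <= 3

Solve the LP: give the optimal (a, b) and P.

a = 1/12, b = 4/3, maximum P = -49/12

The optimum lies where -4a - 5b = -7 and 12a - 9b = -11.
Solving simultaneously gives a = 1/12, b = 4/3.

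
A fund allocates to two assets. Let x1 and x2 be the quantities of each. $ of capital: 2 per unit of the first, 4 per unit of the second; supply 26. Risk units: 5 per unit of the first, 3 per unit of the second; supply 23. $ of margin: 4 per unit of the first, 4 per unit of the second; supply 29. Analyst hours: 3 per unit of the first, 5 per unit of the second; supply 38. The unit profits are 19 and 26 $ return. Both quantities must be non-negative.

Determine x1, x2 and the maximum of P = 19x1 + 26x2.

x1 = 1, x2 = 6, maximum P = 175

Extreme points and P = 19x1 + 26x2:
  (0, 0) → P = 0
  (0, 13/2) → P = 169
  (23/5, 0) → P = 437/5
  (1, 6) → P = 175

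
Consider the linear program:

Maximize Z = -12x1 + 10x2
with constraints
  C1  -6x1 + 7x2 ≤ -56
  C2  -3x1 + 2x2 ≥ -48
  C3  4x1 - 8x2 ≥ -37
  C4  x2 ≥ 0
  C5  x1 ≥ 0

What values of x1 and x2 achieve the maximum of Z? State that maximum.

Extreme points and Z = -12x1 + 10x2:
  (224/9, 40/3) → Z = -496/3
  (28/3, 0) → Z = -112
  (16, 0) → Z = -192

The binding constraints are -6x1 + 7x2 = -56 and x2 = 0.
Solving simultaneously gives x1 = 28/3, x2 = 0.

x1 = 28/3, x2 = 0, maximum Z = -112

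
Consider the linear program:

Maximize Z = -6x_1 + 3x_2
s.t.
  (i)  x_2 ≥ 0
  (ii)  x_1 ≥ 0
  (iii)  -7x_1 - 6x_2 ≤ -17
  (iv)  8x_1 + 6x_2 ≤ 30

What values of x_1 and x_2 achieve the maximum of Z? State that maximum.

x_1 = 0, x_2 = 5, maximum Z = 15

Corner points and Z = -6x_1 + 3x_2:
  (17/7, 0) → Z = -102/7
  (15/4, 0) → Z = -45/2
  (0, 17/6) → Z = 17/2
  (0, 5) → Z = 15

The optimum lies where x_1 = 0 and 8x_1 + 6x_2 = 30.
Solving simultaneously gives x_1 = 0, x_2 = 5.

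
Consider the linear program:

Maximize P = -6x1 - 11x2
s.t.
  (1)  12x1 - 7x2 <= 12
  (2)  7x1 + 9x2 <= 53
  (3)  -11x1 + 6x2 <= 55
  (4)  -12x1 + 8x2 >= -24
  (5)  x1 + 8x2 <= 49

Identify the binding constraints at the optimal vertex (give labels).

(3) and (4)

Extreme points and P = -6x1 - 11x2:
  (479/157, 552/157) → P = -8946/157
  (-6, -12) → P = 168
  (-17/47, 290/47) → P = -3088/47
  (-73/2, -231/4) → P = 3417/4
  (-73/47, 297/47) → P = -2829/47

The maximum is at (-73/2, -231/4). Substituting into each constraint, equality holds for (3) and (4); the remaining constraints have slack.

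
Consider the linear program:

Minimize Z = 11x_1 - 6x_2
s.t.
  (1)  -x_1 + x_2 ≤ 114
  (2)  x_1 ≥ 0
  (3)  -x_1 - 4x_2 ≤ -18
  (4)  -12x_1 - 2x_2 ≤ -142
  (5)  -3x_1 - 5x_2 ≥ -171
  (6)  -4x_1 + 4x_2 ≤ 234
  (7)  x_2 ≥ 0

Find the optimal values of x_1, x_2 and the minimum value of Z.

Feasible corners and Z = 11x_1 - 6x_2:
  (266/23, 37/23) → Z = 2704/23
  (18, 0) → Z = 198
  (184/27, 271/9) → Z = -2854/27
  (57, 0) → Z = 627

The binding constraints are -12x_1 - 2x_2 = -142 and -3x_1 - 5x_2 = -171.
Solving simultaneously gives x_1 = 184/27, x_2 = 271/9.

x_1 = 184/27, x_2 = 271/9, minimum Z = -2854/27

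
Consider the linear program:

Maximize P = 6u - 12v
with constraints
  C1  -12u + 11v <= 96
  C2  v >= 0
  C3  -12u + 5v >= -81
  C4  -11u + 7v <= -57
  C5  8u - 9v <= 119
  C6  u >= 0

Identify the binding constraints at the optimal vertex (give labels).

C2 and C3

Feasible corners and P = 6u - 12v:
  (27/4, 0) → P = 81/2
  (57/11, 0) → P = 342/11
  (282/29, 207/29) → P = -792/29

The maximum is at (27/4, 0). Substituting into each constraint, equality holds for C2 and C3; the remaining constraints have slack.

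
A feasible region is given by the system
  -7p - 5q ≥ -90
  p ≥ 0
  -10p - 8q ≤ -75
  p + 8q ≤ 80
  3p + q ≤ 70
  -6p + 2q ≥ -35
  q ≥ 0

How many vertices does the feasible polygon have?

5

Pairwise boundary intersections that survive every other constraint:
  (320/51, 470/51)
  (355/44, 295/44)
  (0, 75/8)
  (0, 10)
  (215/34, 25/17)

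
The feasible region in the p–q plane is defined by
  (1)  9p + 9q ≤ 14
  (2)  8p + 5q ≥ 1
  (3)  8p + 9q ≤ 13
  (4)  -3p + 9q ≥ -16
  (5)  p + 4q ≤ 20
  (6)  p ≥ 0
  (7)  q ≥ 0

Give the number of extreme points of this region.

5

The feasible vertices (each the meet of two boundaries and inside every other half-plane) are:
  (1, 5/9)
  (14/9, 0)
  (0, 1/5)
  (1/8, 0)
  (0, 13/9)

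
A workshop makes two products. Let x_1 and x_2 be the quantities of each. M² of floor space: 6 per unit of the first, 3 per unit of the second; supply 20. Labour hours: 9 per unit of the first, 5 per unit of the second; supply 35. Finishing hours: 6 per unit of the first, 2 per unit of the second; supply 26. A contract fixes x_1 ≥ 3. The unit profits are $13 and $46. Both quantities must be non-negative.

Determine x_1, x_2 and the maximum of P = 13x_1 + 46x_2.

x_1 = 3, x_2 = 2/3, maximum P = 209/3

Vertices and P = 13x_1 + 46x_2:
  (10/3, 0) → P = 130/3
  (3, 0) → P = 39
  (3, 2/3) → P = 209/3

The optimum lies where 6x_1 + 3x_2 = 20 and x_1 = 3.
Solving simultaneously gives x_1 = 3, x_2 = 2/3.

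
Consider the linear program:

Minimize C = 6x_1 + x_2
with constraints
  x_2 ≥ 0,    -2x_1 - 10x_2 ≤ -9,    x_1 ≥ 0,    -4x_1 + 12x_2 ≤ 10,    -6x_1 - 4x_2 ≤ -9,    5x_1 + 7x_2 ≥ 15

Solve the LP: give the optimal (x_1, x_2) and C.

Feasible corners and C = 6x_1 + x_2:
  (9/2, 0) → C = 27
  (29/12, 5/12) → C = 179/12
  (5/4, 5/4) → C = 35/4
The feasible region is unbounded (it extends along (3, 1), (1, 0)), but C strictly increases along every unbounded feasible direction, so there is no improving ray and the minimum is attained at a vertex.

At the optimal vertex, -4x_1 + 12x_2 = 10 and 5x_1 + 7x_2 = 15.
Solving simultaneously gives x_1 = 5/4, x_2 = 5/4.

x_1 = 5/4, x_2 = 5/4, minimum C = 35/4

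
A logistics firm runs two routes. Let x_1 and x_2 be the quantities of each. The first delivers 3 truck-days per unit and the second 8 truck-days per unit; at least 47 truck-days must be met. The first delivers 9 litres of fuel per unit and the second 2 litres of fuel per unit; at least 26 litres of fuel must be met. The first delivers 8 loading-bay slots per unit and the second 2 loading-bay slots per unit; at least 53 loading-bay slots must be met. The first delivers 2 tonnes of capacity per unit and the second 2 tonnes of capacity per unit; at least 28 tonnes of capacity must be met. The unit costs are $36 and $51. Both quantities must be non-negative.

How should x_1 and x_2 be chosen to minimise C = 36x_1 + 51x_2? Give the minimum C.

Corner points and C = 36x_1 + 51x_2:
  (0, 53/2) → C = 2703/2
  (47/3, 0) → C = 564
  (13, 1) → C = 519
  (25/6, 59/6) → C = 1303/2
The feasible region is unbounded (it extends along (0, 1), (1, 0)), but C strictly increases along every unbounded feasible direction, so there is no improving ray and the minimum is attained at a vertex.

The optimum lies where 3x_1 + 8x_2 = 47 and 2x_1 + 2x_2 = 28.
Solving simultaneously gives x_1 = 13, x_2 = 1.

x_1 = 13, x_2 = 1, minimum C = 519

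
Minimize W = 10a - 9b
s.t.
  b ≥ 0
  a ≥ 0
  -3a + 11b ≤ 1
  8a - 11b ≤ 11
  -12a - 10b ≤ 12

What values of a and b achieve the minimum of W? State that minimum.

Feasible corners and W = 10a - 9b:
  (0, 0) → W = 0
  (11/8, 0) → W = 55/4
  (0, 1/11) → W = -9/11
  (12/5, 41/55) → W = 951/55

a = 0, b = 1/11, minimum W = -9/11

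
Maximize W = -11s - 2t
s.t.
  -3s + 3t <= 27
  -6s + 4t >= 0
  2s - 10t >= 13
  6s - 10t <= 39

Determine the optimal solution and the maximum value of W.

s = -129/4, t = -93/4, maximum W = 1605/4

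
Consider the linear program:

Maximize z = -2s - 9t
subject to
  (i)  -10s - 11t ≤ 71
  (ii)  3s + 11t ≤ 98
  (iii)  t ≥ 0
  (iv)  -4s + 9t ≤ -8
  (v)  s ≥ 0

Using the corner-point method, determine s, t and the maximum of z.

Extreme points and z = -2s - 9t:
  (98/3, 0) → z = -196/3
  (970/71, 368/71) → z = -5252/71
  (2, 0) → z = -4

The binding constraints are t = 0 and -4s + 9t = -8.
Solving simultaneously gives s = 2, t = 0.

s = 2, t = 0, maximum z = -4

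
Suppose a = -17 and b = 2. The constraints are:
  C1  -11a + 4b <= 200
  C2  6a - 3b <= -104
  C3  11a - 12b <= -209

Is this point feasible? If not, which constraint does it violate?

feasible

C1: 195 ≤ 200 ✓
C2: -108 ≤ -104 ✓
C3: -211 ≤ -209 ✓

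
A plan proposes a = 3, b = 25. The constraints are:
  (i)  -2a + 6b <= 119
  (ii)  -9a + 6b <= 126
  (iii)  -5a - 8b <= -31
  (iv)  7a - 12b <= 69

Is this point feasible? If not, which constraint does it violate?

Constraint (i): -2a + 6b = 144, which is not ≤ 119. All other constraints are satisfied.

not feasible — violates (i)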